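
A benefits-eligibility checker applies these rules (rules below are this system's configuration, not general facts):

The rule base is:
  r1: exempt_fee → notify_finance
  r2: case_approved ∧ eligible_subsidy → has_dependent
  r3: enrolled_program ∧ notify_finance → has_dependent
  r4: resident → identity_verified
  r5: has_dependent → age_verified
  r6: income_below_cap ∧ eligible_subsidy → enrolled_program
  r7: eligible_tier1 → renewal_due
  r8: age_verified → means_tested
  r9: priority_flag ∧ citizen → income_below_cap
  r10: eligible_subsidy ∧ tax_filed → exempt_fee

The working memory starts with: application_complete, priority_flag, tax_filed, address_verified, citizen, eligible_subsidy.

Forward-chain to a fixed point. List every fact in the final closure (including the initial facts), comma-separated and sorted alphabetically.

address_verified, age_verified, application_complete, citizen, eligible_subsidy, enrolled_program, exempt_fee, has_dependent, income_below_cap, means_tested, notify_finance, priority_flag, tax_filed

Round 1: r9 [priority_flag ∧ citizen → income_below_cap]; r10 [eligible_subsidy ∧ tax_filed → exempt_fee]. New: income_below_cap, exempt_fee.
Round 2: r1 [exempt_fee → notify_finance]; r6 [income_below_cap ∧ eligible_subsidy → enrolled_program]. New: notify_finance, enrolled_program.
Round 3: r3 [enrolled_program ∧ notify_finance → has_dependent]. New: has_dependent.
Round 4: r5 [has_dependent → age_verified]. New: age_verified.
Round 5: r8 [age_verified → means_tested]. New: means_tested.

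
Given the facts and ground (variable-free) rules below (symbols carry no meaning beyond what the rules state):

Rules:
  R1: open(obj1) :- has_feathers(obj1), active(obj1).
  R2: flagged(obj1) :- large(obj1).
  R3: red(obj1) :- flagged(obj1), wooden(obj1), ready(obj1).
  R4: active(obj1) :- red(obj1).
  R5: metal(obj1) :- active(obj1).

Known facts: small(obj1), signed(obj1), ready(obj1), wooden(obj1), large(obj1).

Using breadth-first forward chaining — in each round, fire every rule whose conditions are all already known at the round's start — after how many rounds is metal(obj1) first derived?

4

Round 1 — R2, derive flagged(obj1).
Round 2 — R3, derive red(obj1).
Round 3 — R4, derive active(obj1).
Round 4 — R5, derive metal(obj1).
metal(obj1) first appears in round 4.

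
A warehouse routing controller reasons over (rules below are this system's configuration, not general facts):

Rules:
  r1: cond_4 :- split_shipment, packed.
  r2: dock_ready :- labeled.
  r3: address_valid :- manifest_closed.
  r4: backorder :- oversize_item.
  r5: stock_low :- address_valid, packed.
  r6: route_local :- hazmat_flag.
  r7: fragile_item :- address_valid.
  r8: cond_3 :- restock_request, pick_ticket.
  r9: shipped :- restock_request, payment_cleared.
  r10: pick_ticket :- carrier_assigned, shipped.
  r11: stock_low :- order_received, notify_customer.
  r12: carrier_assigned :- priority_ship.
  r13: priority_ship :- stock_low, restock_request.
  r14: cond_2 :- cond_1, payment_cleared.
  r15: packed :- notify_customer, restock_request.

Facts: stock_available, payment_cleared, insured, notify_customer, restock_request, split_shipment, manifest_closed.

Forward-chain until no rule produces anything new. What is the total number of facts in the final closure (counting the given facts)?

Round 1: r3 [address_valid :- manifest_closed.]; r9 [shipped :- restock_request, payment_cleared.]; r15 [packed :- notify_customer, restock_request.]. New: address_valid, shipped, packed.
Round 2: r1 [cond_4 :- split_shipment, packed.]; r5 [stock_low :- address_valid, packed.]; r7 [fragile_item :- address_valid.]. New: cond_4, stock_low, fragile_item.
Round 3: r13 [priority_ship :- stock_low, restock_request.]. New: priority_ship.
Round 4: r12 [carrier_assigned :- priority_ship.]. New: carrier_assigned.
Round 5: r10 [pick_ticket :- carrier_assigned, shipped.]. New: pick_ticket.
Round 6: r8 [cond_3 :- restock_request, pick_ticket.]. New: cond_3.
Closure: {address_valid, carrier_assigned, cond_3, cond_4, fragile_item, insured, manifest_closed, notify_customer, packed, payment_cleared, pick_ticket, priority_ship, restock_request, shipped, split_shipment, stock_available, stock_low} — 17 facts.

17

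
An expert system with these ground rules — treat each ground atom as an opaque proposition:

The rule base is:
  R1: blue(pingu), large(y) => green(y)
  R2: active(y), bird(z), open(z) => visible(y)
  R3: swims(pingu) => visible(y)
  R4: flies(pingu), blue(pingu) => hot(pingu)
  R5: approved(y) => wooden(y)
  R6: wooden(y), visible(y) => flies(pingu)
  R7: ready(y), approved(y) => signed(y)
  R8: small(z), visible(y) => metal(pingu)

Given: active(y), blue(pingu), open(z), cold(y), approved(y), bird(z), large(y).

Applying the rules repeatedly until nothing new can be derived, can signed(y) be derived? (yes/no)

[1] R1 [blue(pingu), large(y) => green(y)]; R2 [active(y), bird(z), open(z) => visible(y)]; R5 [approved(y) => wooden(y)]. ⇒ new: green(y), visible(y), wooden(y).
[2] R6 [wooden(y), visible(y) => flies(pingu)]. ⇒ new: flies(pingu).
[3] R4 [flies(pingu), blue(pingu) => hot(pingu)]. ⇒ new: hot(pingu).
Fixed point reached. signed(y) is concluded only by R7; R7 needs ready(y) (never derived).

no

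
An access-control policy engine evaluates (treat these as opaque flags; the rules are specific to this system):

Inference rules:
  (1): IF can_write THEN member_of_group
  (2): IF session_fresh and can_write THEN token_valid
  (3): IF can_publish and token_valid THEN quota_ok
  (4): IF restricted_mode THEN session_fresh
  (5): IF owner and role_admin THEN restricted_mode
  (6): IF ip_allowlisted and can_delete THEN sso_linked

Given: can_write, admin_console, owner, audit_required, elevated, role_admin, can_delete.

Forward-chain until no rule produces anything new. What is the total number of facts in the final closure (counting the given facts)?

11

Round 1: (1) [IF can_write THEN member_of_group]; (5) [IF owner and role_admin THEN restricted_mode]. Adds member_of_group, restricted_mode.
Round 2: (4) [IF restricted_mode THEN session_fresh]. Adds session_fresh.
Round 3: (2) [IF session_fresh and can_write THEN token_valid]. Adds token_valid.
Closure: {admin_console, audit_required, can_delete, can_write, elevated, member_of_group, owner, restricted_mode, role_admin, session_fresh, token_valid} — 11 facts.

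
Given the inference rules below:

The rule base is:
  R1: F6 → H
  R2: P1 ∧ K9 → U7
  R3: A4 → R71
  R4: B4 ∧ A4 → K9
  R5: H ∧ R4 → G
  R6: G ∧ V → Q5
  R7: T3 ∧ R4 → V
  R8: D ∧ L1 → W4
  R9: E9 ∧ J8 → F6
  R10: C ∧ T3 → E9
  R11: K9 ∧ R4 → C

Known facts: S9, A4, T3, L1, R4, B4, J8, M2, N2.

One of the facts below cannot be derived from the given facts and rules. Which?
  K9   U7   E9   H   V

Round 1: R3 [A4 → R71]; R4 [B4 ∧ A4 → K9]; R7 [T3 ∧ R4 → V]. New: R71, K9, V.
Round 2: R11 [K9 ∧ R4 → C]. New: C.
Round 3: R10 [C ∧ T3 → E9]. New: E9.
Round 4: R9 [E9 ∧ J8 → F6]. New: F6.
Round 5: R1 [F6 → H]. New: H.
Round 6: R5 [H ∧ R4 → G]. New: G.
Round 7: R6 [G ∧ V → Q5]. New: Q5.
Derived: V (round 1), K9 (round 1), E9 (round 3), H (round 5). U7 never appears in any round.

U7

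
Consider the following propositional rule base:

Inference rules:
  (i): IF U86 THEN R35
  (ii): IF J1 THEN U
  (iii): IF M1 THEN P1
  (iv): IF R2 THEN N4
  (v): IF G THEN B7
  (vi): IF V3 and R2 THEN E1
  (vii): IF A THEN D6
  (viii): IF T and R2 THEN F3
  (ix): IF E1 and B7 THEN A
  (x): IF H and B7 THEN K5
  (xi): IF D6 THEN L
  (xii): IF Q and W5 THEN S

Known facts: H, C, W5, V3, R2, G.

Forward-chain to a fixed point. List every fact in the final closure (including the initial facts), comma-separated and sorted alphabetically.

A, B7, C, D6, E1, G, H, K5, L, N4, R2, V3, W5

Round 1: (iv) [IF R2 THEN N4]; (v) [IF G THEN B7]; (vi) [IF V3 and R2 THEN E1]. New: N4, B7, E1.
Round 2: (ix) [IF E1 and B7 THEN A]; (x) [IF H and B7 THEN K5]. New: A, K5.
Round 3: (vii) [IF A THEN D6]. New: D6.
Round 4: (xi) [IF D6 THEN L]. New: L.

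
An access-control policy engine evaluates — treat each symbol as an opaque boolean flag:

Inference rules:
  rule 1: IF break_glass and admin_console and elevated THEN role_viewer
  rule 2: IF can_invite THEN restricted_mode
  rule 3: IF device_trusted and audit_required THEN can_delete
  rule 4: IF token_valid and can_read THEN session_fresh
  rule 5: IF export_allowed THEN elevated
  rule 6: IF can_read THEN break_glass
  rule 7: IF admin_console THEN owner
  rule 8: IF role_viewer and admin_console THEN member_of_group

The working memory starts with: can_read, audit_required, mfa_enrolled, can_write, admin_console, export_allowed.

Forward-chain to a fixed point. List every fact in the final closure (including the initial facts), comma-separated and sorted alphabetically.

Round 1: rule 5 [IF export_allowed THEN elevated]; rule 6 [IF can_read THEN break_glass]; rule 7 [IF admin_console THEN owner]. New: elevated, break_glass, owner.
Round 2: rule 1 [IF break_glass and admin_console and elevated THEN role_viewer]. New: role_viewer.
Round 3: rule 8 [IF role_viewer and admin_console THEN member_of_group]. New: member_of_group.

admin_console, audit_required, break_glass, can_read, can_write, elevated, export_allowed, member_of_group, mfa_enrolled, owner, role_viewer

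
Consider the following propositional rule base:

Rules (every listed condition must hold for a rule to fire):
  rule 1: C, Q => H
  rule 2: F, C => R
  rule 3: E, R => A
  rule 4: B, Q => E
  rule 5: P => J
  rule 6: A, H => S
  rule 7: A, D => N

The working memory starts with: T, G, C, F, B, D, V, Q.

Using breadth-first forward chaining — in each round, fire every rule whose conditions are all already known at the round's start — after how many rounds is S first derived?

Round 1: rule 1 [C, Q => H]; rule 2 [F, C => R]; rule 4 [B, Q => E]. New: H, R, E.
Round 2: rule 3 [E, R => A]. New: A.
Round 3: rule 6 [A, H => S]; rule 7 [A, D => N]. New: S, N.
S first appears in round 3.

3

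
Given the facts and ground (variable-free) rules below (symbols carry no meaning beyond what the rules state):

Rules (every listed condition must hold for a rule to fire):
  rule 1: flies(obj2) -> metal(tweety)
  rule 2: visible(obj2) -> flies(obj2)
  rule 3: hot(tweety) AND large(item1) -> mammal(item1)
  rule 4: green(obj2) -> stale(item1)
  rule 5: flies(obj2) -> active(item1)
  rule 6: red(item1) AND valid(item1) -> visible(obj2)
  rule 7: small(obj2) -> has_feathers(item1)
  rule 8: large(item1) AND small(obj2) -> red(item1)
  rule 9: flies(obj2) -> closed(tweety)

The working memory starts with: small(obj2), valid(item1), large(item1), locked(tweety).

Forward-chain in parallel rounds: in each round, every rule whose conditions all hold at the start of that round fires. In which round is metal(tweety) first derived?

Round 1 — rule 7, rule 8, derive has_feathers(item1), red(item1).
Round 2 — rule 6, derive visible(obj2).
Round 3 — rule 2, derive flies(obj2).
Round 4 — rule 1, rule 5, rule 9, derive metal(tweety), active(item1), closed(tweety).
metal(tweety) first appears in round 4.

4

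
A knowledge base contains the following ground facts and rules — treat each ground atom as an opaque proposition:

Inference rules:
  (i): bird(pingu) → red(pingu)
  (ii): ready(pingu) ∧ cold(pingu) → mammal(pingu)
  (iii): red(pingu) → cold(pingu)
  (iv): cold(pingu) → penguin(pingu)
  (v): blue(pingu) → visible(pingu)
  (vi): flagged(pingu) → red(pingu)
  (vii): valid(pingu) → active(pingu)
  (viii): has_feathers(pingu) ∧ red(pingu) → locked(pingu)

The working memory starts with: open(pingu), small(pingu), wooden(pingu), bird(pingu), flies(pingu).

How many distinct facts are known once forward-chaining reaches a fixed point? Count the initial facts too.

8

Round 1: (i) [bird(pingu) → red(pingu)]. Adds red(pingu).
Round 2: (iii) [red(pingu) → cold(pingu)]. Adds cold(pingu).
Round 3: (iv) [cold(pingu) → penguin(pingu)]. Adds penguin(pingu).
Closure: {bird(pingu), cold(pingu), flies(pingu), open(pingu), penguin(pingu), red(pingu), small(pingu), wooden(pingu)} — 8 facts.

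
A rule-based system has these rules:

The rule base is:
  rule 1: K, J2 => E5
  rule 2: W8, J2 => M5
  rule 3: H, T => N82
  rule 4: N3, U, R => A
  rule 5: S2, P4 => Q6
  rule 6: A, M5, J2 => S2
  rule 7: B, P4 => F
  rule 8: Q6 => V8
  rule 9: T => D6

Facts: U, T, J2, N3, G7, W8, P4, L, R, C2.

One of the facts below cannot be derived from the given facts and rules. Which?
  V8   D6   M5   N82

N82

Round 1 — rule 2, rule 4, rule 9, derive M5, A, D6.
Round 2 — rule 6, derive S2.
Round 3 — rule 5, derive Q6.
Round 4 — rule 8, derive V8.
Derived: D6 (round 1), V8 (round 4), M5 (round 1). N82 never appears in any round.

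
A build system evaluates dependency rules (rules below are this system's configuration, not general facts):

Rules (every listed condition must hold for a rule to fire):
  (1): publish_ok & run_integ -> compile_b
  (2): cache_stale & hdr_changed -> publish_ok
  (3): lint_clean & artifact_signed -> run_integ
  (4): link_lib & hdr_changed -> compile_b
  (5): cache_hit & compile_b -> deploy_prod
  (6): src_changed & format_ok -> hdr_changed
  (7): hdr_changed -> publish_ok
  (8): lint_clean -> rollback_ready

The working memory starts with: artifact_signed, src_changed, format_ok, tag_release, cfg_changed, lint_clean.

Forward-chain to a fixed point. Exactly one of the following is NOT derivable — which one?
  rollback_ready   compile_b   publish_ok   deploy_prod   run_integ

Round 1: (3) [lint_clean & artifact_signed -> run_integ]; (6) [src_changed & format_ok -> hdr_changed]; (8) [lint_clean -> rollback_ready]. Adds run_integ, hdr_changed, rollback_ready.
Round 2: (7) [hdr_changed -> publish_ok]. Adds publish_ok.
Round 3: (1) [publish_ok & run_integ -> compile_b]. Adds compile_b.
Derived: compile_b (round 3), rollback_ready (round 1), publish_ok (round 2), run_integ (round 1). deploy_prod never appears in any round.

deploy_prod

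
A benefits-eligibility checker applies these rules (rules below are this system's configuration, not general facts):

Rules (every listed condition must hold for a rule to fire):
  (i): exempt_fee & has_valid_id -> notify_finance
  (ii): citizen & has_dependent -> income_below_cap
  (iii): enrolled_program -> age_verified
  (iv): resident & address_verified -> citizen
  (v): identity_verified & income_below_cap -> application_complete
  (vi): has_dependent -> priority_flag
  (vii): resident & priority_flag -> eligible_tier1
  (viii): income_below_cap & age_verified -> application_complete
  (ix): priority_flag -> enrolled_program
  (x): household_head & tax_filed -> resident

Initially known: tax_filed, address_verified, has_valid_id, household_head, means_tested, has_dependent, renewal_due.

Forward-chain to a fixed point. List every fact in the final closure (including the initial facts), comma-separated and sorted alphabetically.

address_verified, age_verified, application_complete, citizen, eligible_tier1, enrolled_program, has_dependent, has_valid_id, household_head, income_below_cap, means_tested, priority_flag, renewal_due, resident, tax_filed

Round 1: (vi) [has_dependent -> priority_flag]; (x) [household_head & tax_filed -> resident]. Adds priority_flag, resident.
Round 2: (iv) [resident & address_verified -> citizen]; (vii) [resident & priority_flag -> eligible_tier1]; (ix) [priority_flag -> enrolled_program]. Adds citizen, eligible_tier1, enrolled_program.
Round 3: (ii) [citizen & has_dependent -> income_below_cap]; (iii) [enrolled_program -> age_verified]. Adds income_below_cap, age_verified.
Round 4: (viii) [income_below_cap & age_verified -> application_complete]. Adds application_complete.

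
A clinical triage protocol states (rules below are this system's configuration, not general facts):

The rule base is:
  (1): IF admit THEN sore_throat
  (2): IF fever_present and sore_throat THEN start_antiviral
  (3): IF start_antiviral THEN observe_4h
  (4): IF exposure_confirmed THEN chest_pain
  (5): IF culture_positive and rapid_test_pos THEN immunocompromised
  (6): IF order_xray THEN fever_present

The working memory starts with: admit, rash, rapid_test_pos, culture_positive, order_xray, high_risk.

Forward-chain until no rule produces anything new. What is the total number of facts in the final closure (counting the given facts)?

Round 1: (1) [IF admit THEN sore_throat]; (5) [IF culture_positive and rapid_test_pos THEN immunocompromised]; (6) [IF order_xray THEN fever_present]. Adds sore_throat, immunocompromised, fever_present.
Round 2: (2) [IF fever_present and sore_throat THEN start_antiviral]. Adds start_antiviral.
Round 3: (3) [IF start_antiviral THEN observe_4h]. Adds observe_4h.
Closure: {admit, culture_positive, fever_present, high_risk, immunocompromised, observe_4h, order_xray, rapid_test_pos, rash, sore_throat, start_antiviral} — 11 facts.

11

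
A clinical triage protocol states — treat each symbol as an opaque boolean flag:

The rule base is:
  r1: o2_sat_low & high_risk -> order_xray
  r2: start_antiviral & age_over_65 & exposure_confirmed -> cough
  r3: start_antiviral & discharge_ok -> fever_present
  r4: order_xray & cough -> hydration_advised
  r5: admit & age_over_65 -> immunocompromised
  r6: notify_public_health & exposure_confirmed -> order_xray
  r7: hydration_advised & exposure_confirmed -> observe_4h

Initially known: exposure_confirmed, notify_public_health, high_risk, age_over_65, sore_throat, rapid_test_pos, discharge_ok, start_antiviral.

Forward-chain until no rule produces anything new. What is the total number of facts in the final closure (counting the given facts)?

Round 1 fires r2, r3, r6, giving cough, fever_present, order_xray.
Round 2 fires r4, giving hydration_advised.
Round 3 fires r7, giving observe_4h.
Closure: {age_over_65, cough, discharge_ok, exposure_confirmed, fever_present, high_risk, hydration_advised, notify_public_health, observe_4h, order_xray, rapid_test_pos, sore_throat, start_antiviral} — 13 facts.

13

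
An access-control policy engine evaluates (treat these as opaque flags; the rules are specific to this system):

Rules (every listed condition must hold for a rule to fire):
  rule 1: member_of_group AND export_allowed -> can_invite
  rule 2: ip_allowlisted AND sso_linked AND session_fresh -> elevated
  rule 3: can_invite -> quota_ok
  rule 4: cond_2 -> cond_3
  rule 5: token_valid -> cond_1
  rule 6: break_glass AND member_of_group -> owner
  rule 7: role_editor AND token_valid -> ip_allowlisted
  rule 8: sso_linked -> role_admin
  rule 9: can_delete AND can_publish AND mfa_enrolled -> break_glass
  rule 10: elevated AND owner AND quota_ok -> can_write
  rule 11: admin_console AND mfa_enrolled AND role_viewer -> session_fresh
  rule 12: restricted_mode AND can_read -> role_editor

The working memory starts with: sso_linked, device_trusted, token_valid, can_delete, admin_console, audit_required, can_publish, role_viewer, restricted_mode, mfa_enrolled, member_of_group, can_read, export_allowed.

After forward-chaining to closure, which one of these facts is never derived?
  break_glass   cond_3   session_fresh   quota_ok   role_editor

Round 1 — rule 1, rule 5, rule 8, rule 9, rule 11, rule 12, derive can_invite, cond_1, role_admin, break_glass, session_fresh, role_editor.
Round 2 — rule 3, rule 6, rule 7, derive quota_ok, owner, ip_allowlisted.
Round 3 — rule 2, derive elevated.
Round 4 — rule 10, derive can_write.
Derived: role_editor (round 1), quota_ok (round 2), break_glass (round 1), session_fresh (round 1). cond_3 never appears in any round.

cond_3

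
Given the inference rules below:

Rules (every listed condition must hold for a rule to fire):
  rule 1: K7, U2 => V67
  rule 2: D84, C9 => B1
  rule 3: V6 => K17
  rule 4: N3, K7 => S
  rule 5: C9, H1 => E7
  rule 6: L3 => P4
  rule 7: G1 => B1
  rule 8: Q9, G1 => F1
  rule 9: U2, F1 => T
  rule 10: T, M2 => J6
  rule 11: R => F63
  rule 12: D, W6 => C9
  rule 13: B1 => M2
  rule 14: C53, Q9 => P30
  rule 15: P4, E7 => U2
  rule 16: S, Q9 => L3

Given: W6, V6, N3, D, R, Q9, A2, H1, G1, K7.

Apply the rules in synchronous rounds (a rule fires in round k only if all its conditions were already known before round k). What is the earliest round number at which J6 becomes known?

Round 1 — rule 3, rule 4, rule 7, rule 8, rule 11, rule 12, derive K17, S, B1, F1, F63, C9.
Round 2 — rule 5, rule 13, rule 16, derive E7, M2, L3.
Round 3 — rule 6, derive P4.
Round 4 — rule 15, derive U2.
Round 5 — rule 1, rule 9, derive V67, T.
Round 6 — rule 10, derive J6.
J6 first appears in round 6.

6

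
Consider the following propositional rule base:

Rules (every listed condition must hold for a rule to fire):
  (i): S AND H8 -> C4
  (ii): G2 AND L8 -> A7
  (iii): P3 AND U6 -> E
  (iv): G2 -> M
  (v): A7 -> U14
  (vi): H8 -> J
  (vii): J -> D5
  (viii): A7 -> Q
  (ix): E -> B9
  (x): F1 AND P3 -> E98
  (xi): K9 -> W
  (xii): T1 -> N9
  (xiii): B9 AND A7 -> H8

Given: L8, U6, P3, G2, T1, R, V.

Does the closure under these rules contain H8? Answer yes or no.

Round 1: (ii) [G2 AND L8 -> A7]; (iii) [P3 AND U6 -> E]; (iv) [G2 -> M]; (xii) [T1 -> N9]. New: A7, E, M, N9.
Round 2: (v) [A7 -> U14]; (viii) [A7 -> Q]; (ix) [E -> B9]. New: U14, Q, B9.
Round 3: (xiii) [B9 AND A7 -> H8]. New: H8.
Round 4: (vi) [H8 -> J]. New: J.
Round 5: (vii) [J -> D5]. New: D5.
H8 appears in round 3, so it is derivable.

yes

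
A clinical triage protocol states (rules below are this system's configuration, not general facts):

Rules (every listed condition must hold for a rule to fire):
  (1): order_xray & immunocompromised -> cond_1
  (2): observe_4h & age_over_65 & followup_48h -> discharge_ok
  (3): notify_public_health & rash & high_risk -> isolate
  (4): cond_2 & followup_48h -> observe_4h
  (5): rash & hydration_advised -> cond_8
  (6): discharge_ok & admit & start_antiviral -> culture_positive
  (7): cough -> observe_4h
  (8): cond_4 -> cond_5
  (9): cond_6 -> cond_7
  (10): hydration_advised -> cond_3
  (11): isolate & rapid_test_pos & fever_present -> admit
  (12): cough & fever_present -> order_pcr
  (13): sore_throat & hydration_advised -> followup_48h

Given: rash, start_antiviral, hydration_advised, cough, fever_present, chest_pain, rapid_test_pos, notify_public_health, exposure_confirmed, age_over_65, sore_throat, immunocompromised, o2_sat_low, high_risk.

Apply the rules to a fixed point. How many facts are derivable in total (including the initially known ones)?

Round 1 — (3), (5), (7), (10), (12), (13), derive isolate, cond_8, observe_4h, cond_3, order_pcr, followup_48h.
Round 2 — (2), (11), derive discharge_ok, admit.
Round 3 — (6), derive culture_positive.
Closure: {admit, age_over_65, chest_pain, cond_3, cond_8, cough, culture_positive, discharge_ok, exposure_confirmed, fever_present, followup_48h, high_risk, hydration_advised, immunocompromised, isolate, notify_public_health, o2_sat_low, observe_4h, order_pcr, rapid_test_pos, rash, sore_throat, start_antiviral} — 23 facts.

23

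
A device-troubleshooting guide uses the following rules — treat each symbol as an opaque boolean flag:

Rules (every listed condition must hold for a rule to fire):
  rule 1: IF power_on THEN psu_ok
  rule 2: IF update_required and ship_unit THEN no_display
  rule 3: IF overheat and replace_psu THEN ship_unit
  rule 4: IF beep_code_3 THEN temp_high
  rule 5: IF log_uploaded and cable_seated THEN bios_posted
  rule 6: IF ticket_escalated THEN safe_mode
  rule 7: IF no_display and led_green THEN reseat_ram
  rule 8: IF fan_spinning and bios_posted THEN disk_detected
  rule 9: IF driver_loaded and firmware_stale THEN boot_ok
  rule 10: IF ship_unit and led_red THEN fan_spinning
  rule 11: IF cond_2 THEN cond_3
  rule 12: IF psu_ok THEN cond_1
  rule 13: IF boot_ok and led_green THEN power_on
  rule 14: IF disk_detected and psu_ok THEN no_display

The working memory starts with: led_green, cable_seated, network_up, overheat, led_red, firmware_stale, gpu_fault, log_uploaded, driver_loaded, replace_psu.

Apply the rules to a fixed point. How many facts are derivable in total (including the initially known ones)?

20

[1] rule 3 [IF overheat and replace_psu THEN ship_unit]; rule 5 [IF log_uploaded and cable_seated THEN bios_posted]; rule 9 [IF driver_loaded and firmware_stale THEN boot_ok]. ⇒ new: ship_unit, bios_posted, boot_ok.
[2] rule 10 [IF ship_unit and led_red THEN fan_spinning]; rule 13 [IF boot_ok and led_green THEN power_on]. ⇒ new: fan_spinning, power_on.
[3] rule 1 [IF power_on THEN psu_ok]; rule 8 [IF fan_spinning and bios_posted THEN disk_detected]. ⇒ new: psu_ok, disk_detected.
[4] rule 12 [IF psu_ok THEN cond_1]; rule 14 [IF disk_detected and psu_ok THEN no_display]. ⇒ new: cond_1, no_display.
[5] rule 7 [IF no_display and led_green THEN reseat_ram]. ⇒ new: reseat_ram.
Closure: {bios_posted, boot_ok, cable_seated, cond_1, disk_detected, driver_loaded, fan_spinning, firmware_stale, gpu_fault, led_green, led_red, log_uploaded, network_up, no_display, overheat, power_on, psu_ok, replace_psu, reseat_ram, ship_unit} — 20 facts.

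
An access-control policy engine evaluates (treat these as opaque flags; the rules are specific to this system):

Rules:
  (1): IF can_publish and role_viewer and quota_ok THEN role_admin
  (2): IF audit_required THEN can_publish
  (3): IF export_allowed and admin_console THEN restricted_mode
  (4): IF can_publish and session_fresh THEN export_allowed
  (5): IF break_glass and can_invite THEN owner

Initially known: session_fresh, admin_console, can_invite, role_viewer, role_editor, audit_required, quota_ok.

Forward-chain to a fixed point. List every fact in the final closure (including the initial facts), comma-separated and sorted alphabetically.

[1] (2) [IF audit_required THEN can_publish]. ⇒ new: can_publish.
[2] (1) [IF can_publish and role_viewer and quota_ok THEN role_admin]; (4) [IF can_publish and session_fresh THEN export_allowed]. ⇒ new: role_admin, export_allowed.
[3] (3) [IF export_allowed and admin_console THEN restricted_mode]. ⇒ new: restricted_mode.

admin_console, audit_required, can_invite, can_publish, export_allowed, quota_ok, restricted_mode, role_admin, role_editor, role_viewer, session_fresh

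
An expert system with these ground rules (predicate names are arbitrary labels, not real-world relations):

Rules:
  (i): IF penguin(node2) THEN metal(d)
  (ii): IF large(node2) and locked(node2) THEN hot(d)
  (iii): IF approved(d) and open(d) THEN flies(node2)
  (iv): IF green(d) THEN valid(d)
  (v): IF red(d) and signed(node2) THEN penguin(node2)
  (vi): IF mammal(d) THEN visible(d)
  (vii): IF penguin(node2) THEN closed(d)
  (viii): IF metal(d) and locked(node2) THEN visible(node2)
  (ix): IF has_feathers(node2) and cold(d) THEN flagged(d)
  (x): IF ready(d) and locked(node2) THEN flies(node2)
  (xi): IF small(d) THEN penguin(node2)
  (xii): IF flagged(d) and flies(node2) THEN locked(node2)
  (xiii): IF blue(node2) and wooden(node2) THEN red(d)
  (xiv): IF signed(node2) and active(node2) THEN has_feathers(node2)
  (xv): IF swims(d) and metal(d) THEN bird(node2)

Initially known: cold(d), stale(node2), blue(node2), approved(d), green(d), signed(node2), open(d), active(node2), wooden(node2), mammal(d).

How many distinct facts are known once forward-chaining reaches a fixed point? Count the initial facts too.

Round 1 fires (iii), (iv), (vi), (xiii), (xiv), giving flies(node2), valid(d), visible(d), red(d), has_feathers(node2).
Round 2 fires (v), (ix), giving penguin(node2), flagged(d).
Round 3 fires (i), (vii), (xii), giving metal(d), closed(d), locked(node2).
Round 4 fires (viii), giving visible(node2).
Closure: {active(node2), approved(d), blue(node2), closed(d), cold(d), flagged(d), flies(node2), green(d), has_feathers(node2), locked(node2), mammal(d), metal(d), open(d), penguin(node2), red(d), signed(node2), stale(node2), valid(d), visible(d), visible(node2), wooden(node2)} — 21 facts.

21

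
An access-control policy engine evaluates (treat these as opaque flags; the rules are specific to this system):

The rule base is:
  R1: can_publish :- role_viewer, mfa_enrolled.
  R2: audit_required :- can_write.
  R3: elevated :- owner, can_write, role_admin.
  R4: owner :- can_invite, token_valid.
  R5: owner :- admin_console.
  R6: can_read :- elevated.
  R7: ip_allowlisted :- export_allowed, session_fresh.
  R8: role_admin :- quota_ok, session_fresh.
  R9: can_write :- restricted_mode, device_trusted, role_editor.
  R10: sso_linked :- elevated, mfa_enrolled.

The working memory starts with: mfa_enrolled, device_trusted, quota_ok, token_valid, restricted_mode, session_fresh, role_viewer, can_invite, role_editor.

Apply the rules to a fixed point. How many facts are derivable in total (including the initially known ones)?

Round 1: R1 [can_publish :- role_viewer, mfa_enrolled.]; R4 [owner :- can_invite, token_valid.]; R8 [role_admin :- quota_ok, session_fresh.]; R9 [can_write :- restricted_mode, device_trusted, role_editor.]. Adds can_publish, owner, role_admin, can_write.
Round 2: R2 [audit_required :- can_write.]; R3 [elevated :- owner, can_write, role_admin.]. Adds audit_required, elevated.
Round 3: R6 [can_read :- elevated.]; R10 [sso_linked :- elevated, mfa_enrolled.]. Adds can_read, sso_linked.
Closure: {audit_required, can_invite, can_publish, can_read, can_write, device_trusted, elevated, mfa_enrolled, owner, quota_ok, restricted_mode, role_admin, role_editor, role_viewer, session_fresh, sso_linked, token_valid} — 17 facts.

17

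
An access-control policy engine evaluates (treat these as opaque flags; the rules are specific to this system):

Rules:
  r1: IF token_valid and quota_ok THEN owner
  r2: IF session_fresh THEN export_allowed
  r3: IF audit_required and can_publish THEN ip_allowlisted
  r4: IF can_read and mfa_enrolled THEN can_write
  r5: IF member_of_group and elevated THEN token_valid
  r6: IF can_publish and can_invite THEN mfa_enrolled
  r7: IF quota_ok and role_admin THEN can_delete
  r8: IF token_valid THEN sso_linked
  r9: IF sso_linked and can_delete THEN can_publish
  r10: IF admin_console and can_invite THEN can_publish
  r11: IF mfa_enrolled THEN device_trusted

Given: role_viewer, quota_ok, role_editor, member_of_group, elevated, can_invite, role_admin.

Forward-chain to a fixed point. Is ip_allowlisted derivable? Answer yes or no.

no

Round 1: r5 [IF member_of_group and elevated THEN token_valid]; r7 [IF quota_ok and role_admin THEN can_delete]. New: token_valid, can_delete.
Round 2: r1 [IF token_valid and quota_ok THEN owner]; r8 [IF token_valid THEN sso_linked]. New: owner, sso_linked.
Round 3: r9 [IF sso_linked and can_delete THEN can_publish]. New: can_publish.
Round 4: r6 [IF can_publish and can_invite THEN mfa_enrolled]. New: mfa_enrolled.
Round 5: r11 [IF mfa_enrolled THEN device_trusted]. New: device_trusted.
Fixed point reached. ip_allowlisted is concluded only by r3; r3 needs audit_required (never derived).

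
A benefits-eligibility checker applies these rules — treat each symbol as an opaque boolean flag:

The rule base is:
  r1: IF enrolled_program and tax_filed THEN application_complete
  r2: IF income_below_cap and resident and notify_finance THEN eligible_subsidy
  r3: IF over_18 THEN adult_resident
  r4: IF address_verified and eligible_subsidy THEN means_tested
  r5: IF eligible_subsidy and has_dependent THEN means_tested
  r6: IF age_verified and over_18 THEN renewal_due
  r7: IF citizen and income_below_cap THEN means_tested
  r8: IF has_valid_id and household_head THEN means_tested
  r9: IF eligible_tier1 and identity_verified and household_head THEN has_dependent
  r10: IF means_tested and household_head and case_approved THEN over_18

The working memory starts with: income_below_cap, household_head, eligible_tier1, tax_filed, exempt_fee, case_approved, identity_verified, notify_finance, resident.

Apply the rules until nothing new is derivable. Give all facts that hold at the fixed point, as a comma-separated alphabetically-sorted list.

Round 1 — r2, r9, derive eligible_subsidy, has_dependent.
Round 2 — r5, derive means_tested.
Round 3 — r10, derive over_18.
Round 4 — r3, derive adult_resident.

adult_resident, case_approved, eligible_subsidy, eligible_tier1, exempt_fee, has_dependent, household_head, identity_verified, income_below_cap, means_tested, notify_finance, over_18, resident, tax_filed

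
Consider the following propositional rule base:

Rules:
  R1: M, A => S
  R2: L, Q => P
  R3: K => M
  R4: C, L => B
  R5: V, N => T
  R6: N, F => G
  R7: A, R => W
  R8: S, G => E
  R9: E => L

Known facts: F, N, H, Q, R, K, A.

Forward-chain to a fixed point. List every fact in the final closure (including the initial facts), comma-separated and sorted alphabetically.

Round 1 — R3, R6, R7, derive M, G, W.
Round 2 — R1, derive S.
Round 3 — R8, derive E.
Round 4 — R9, derive L.
Round 5 — R2, derive P.

A, E, F, G, H, K, L, M, N, P, Q, R, S, W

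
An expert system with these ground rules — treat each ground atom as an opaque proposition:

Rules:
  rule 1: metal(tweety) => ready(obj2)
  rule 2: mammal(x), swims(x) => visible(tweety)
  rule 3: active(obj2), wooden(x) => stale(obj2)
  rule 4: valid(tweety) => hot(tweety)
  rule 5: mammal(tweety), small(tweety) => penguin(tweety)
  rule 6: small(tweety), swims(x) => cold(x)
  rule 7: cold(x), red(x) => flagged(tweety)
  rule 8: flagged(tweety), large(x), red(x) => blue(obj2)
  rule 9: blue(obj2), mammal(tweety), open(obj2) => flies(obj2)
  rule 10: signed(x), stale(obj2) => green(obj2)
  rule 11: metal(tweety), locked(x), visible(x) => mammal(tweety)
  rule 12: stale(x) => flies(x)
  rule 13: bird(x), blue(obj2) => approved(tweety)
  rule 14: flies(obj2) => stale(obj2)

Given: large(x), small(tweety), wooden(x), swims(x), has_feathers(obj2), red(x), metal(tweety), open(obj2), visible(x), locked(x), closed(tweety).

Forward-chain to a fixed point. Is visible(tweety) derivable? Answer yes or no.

no

Round 1: rule 1 [metal(tweety) => ready(obj2)]; rule 6 [small(tweety), swims(x) => cold(x)]; rule 11 [metal(tweety), locked(x), visible(x) => mammal(tweety)]. Adds ready(obj2), cold(x), mammal(tweety).
Round 2: rule 5 [mammal(tweety), small(tweety) => penguin(tweety)]; rule 7 [cold(x), red(x) => flagged(tweety)]. Adds penguin(tweety), flagged(tweety).
Round 3: rule 8 [flagged(tweety), large(x), red(x) => blue(obj2)]. Adds blue(obj2).
Round 4: rule 9 [blue(obj2), mammal(tweety), open(obj2) => flies(obj2)]. Adds flies(obj2).
Round 5: rule 14 [flies(obj2) => stale(obj2)]. Adds stale(obj2).
Fixed point reached. visible(tweety) is concluded only by rule 2; rule 2 needs mammal(x) (never derived).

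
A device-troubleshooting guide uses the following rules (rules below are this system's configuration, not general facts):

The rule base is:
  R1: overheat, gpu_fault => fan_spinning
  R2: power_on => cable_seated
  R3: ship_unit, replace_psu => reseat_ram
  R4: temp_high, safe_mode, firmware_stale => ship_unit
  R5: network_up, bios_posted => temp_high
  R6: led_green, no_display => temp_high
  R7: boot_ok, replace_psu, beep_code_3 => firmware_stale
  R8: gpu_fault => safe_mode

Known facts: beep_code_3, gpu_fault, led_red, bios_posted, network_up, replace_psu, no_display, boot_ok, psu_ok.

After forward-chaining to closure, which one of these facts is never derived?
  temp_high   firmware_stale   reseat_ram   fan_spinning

fan_spinning

Round 1 fires R5, R7, R8, giving temp_high, firmware_stale, safe_mode.
Round 2 fires R4, giving ship_unit.
Round 3 fires R3, giving reseat_ram.
Derived: reseat_ram (round 3), temp_high (round 1), firmware_stale (round 1). fan_spinning never appears in any round.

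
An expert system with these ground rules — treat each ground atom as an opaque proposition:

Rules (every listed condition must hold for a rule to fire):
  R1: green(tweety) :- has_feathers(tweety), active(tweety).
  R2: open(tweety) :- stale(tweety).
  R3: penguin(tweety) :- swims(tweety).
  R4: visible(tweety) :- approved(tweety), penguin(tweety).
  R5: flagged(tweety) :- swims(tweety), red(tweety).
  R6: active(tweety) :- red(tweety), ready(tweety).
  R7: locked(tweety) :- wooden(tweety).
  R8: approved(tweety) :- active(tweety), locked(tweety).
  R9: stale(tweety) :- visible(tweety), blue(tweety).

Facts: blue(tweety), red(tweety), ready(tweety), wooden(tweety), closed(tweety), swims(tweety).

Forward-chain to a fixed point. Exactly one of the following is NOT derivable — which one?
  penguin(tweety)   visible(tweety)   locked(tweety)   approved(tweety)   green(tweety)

green(tweety)

Round 1: R3 [penguin(tweety) :- swims(tweety).]; R5 [flagged(tweety) :- swims(tweety), red(tweety).]; R6 [active(tweety) :- red(tweety), ready(tweety).]; R7 [locked(tweety) :- wooden(tweety).]. New: penguin(tweety), flagged(tweety), active(tweety), locked(tweety).
Round 2: R8 [approved(tweety) :- active(tweety), locked(tweety).]. New: approved(tweety).
Round 3: R4 [visible(tweety) :- approved(tweety), penguin(tweety).]. New: visible(tweety).
Round 4: R9 [stale(tweety) :- visible(tweety), blue(tweety).]. New: stale(tweety).
Round 5: R2 [open(tweety) :- stale(tweety).]. New: open(tweety).
Derived: approved(tweety) (round 2), locked(tweety) (round 1), penguin(tweety) (round 1), visible(tweety) (round 3). green(tweety) never appears in any round.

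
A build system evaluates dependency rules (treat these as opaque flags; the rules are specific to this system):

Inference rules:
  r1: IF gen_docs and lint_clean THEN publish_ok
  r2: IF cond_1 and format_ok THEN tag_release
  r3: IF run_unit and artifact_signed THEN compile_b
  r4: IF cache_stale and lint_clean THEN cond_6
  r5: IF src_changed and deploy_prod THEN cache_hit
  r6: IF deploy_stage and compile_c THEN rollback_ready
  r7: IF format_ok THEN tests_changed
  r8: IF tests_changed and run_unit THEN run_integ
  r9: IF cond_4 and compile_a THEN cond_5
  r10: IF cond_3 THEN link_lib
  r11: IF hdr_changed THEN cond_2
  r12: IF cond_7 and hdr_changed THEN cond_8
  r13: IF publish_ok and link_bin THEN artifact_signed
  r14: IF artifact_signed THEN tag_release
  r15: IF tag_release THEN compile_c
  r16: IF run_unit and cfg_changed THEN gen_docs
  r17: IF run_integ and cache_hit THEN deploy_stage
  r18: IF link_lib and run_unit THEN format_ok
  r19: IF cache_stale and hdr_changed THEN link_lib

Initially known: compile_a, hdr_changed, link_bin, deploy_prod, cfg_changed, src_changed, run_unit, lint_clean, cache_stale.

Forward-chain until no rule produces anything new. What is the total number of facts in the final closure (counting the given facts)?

24

Round 1 fires r4, r5, r11, r16, r19, giving cond_6, cache_hit, cond_2, gen_docs, link_lib.
Round 2 fires r1, r18, giving publish_ok, format_ok.
Round 3 fires r7, r13, giving tests_changed, artifact_signed.
Round 4 fires r3, r8, r14, giving compile_b, run_integ, tag_release.
Round 5 fires r15, r17, giving compile_c, deploy_stage.
Round 6 fires r6, giving rollback_ready.
Closure: {artifact_signed, cache_hit, cache_stale, cfg_changed, compile_a, compile_b, compile_c, cond_2, cond_6, deploy_prod, deploy_stage, format_ok, gen_docs, hdr_changed, link_bin, link_lib, lint_clean, publish_ok, rollback_ready, run_integ, run_unit, src_changed, tag_release, tests_changed} — 24 facts.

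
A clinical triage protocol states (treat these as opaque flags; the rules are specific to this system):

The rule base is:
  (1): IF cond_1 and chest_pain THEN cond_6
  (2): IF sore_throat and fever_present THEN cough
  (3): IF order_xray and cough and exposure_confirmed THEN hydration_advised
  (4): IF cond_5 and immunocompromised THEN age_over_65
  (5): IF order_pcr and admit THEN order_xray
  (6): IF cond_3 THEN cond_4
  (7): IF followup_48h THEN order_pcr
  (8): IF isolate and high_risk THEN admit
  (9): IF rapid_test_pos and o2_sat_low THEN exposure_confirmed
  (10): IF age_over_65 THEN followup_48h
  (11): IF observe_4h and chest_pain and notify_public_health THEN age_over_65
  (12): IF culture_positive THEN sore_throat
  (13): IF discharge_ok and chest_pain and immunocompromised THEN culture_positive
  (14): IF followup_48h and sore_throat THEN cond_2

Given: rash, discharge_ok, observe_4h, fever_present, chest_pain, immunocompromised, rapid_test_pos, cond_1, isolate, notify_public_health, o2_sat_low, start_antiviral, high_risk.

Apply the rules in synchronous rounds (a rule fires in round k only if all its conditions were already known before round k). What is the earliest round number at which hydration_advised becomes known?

5

Round 1: (1) [IF cond_1 and chest_pain THEN cond_6]; (8) [IF isolate and high_risk THEN admit]; (9) [IF rapid_test_pos and o2_sat_low THEN exposure_confirmed]; (11) [IF observe_4h and chest_pain and notify_public_health THEN age_over_65]; (13) [IF discharge_ok and chest_pain and immunocompromised THEN culture_positive]. Adds cond_6, admit, exposure_confirmed, age_over_65, culture_positive.
Round 2: (10) [IF age_over_65 THEN followup_48h]; (12) [IF culture_positive THEN sore_throat]. Adds followup_48h, sore_throat.
Round 3: (2) [IF sore_throat and fever_present THEN cough]; (7) [IF followup_48h THEN order_pcr]; (14) [IF followup_48h and sore_throat THEN cond_2]. Adds cough, order_pcr, cond_2.
Round 4: (5) [IF order_pcr and admit THEN order_xray]. Adds order_xray.
Round 5: (3) [IF order_xray and cough and exposure_confirmed THEN hydration_advised]. Adds hydration_advised.
hydration_advised first appears in round 5.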